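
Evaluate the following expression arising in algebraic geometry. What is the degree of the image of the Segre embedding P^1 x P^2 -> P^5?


The degree of the Segre variety P^1 x P^2 is C(m+n, m).
= C(3, 1)
= 3

3


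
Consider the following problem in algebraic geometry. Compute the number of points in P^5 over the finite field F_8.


P^5(F_8) has (q^(n+1) - 1)/(q - 1) points.
= 8^5 + 8^4 + 8^3 + 8^2 + 8^1 + 8^0
= 32768 + 4096 + 512 + 64 + 8 + 1
= 37449

37449


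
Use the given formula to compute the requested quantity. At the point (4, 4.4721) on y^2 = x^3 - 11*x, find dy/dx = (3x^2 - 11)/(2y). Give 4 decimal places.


Using implicit differentiation of y^2 = x^3 - 11*x:
2y * dy/dx = 3x^2 - 11
dy/dx = (3x^2 - 11)/(2y)
Numerator: 3*4^2 - 11 = 37
Denominator: 2*4.4721 = 8.9442
dy/dx = 37/8.9442 = 4.1368

4.1368


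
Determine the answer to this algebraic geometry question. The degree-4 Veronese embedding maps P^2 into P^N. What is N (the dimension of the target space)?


The Veronese embedding v_d: P^n -> P^N maps each point to all
degree-d monomials in n+1 homogeneous coordinates.
N = C(n+d, d) - 1
N = C(2+4, 4) - 1
N = C(6, 4) - 1
C(6, 4) = 15
N = 15 - 1 = 14

14


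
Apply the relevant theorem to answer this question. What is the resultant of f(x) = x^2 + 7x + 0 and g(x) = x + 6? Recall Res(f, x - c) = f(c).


For Res(f, x - c), we evaluate f at x = c.
f(-6) = (-6)^2 + 7*(-6) + 0
= 36 - 42 + 0
= -6 + 0 = -6
Res(f, g) = -6

-6


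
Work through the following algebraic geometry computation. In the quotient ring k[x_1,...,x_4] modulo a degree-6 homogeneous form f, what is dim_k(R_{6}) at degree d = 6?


For R = k[x_1,...,x_n]/(f) with f homogeneous of degree e:
The Hilbert series is (1 - t^e)/(1 - t)^n.
So h(d) = C(d+n-1, n-1) - C(d-e+n-1, n-1) for d >= e.
With n=4, e=6, d=6:
C(6+4-1, 4-1) = C(9, 3) = 84
C(6-6+4-1, 4-1) = C(3, 3) = 1
h(6) = 84 - 1 = 83

83


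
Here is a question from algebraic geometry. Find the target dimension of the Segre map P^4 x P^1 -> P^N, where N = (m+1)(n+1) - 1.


The Segre embedding maps P^m x P^n into P^N via
all products of coordinates from each factor.
N = (m+1)(n+1) - 1
N = (4+1)(1+1) - 1
N = 5*2 - 1
N = 10 - 1 = 9

9


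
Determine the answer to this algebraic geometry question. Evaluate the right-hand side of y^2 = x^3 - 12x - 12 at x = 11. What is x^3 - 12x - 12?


Compute x^3 - 12x - 12 at x = 11:
x^3 = 11^3 = 1331
(-12)*x = (-12)*11 = -132
Sum: 1331 - 132 - 12 = 1187

1187


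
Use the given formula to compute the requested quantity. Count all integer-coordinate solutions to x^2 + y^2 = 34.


Systematically check integer values of x where x^2 <= 34.
For each valid x, check if 34 - x^2 is a perfect square.
x=3: 34 - 9 = 25, sqrt = 5 (valid)
x=5: 34 - 25 = 9, sqrt = 3 (valid)
Total integer solutions found: 8

8


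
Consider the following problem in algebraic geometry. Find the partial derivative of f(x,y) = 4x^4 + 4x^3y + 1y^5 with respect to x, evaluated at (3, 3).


df/dx = 4*4*x^3 + 3*4*x^2*y
At (3,3): 4*4*3^3 + 3*4*3^2*3
= 432 + 324
= 756

756


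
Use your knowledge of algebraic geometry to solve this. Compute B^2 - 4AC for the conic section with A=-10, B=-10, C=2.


The discriminant of a conic Ax^2 + Bxy + Cy^2 + ... = 0 is B^2 - 4AC.
B^2 = (-10)^2 = 100
4AC = 4*(-10)*2 = -80
Discriminant = 100 + 80 = 180

180


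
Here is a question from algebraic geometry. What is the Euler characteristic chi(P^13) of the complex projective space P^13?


The complex projective space P^13 has one cell in each even real dimension 0, 2, ..., 26.
The cohomology groups are H^{2k}(P^13) = Z for k = 0,...,13, and 0 otherwise.
Euler characteristic = sum of Betti numbers = 1 per even-dimensional cohomology group.
chi(P^13) = 13 + 1 = 14

14


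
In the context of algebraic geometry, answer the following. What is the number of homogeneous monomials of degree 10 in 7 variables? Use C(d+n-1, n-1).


The number of degree-10 monomials in 7 variables is C(d+n-1, n-1).
= C(10+7-1, 7-1) = C(16, 6)
= 8008

8008


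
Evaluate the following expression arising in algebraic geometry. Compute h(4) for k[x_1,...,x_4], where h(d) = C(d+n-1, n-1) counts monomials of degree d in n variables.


The Hilbert function for the polynomial ring in 4 variables is:
h(d) = C(d+n-1, n-1)
h(4) = C(4+4-1, 4-1) = C(7, 3)
= 7! / (3! * 4!)
= 35

35


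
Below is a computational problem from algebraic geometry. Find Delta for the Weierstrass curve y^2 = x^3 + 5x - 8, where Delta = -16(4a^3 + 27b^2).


Compute each component:
4a^3 = 4*5^3 = 4*125 = 500
27b^2 = 27*(-8)^2 = 27*64 = 1728
4a^3 + 27b^2 = 500 + 1728 = 2228
Delta = -16*2228 = -35648

-35648


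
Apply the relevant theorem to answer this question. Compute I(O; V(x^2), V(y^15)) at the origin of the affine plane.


The intersection multiplicity of V(x^a) and V(y^b) at the origin is:
I(O; V(x^2), V(y^15)) = dim_k(k[x,y]/(x^2, y^15))
A basis for k[x,y]/(x^2, y^15) is the set of monomials x^i * y^j
where 0 <= i < 2 and 0 <= j < 15.
The number of such monomials is 2 * 15 = 30

30


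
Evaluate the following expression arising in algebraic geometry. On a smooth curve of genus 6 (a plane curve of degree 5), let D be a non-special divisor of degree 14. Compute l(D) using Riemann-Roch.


First, compute the genus of a smooth plane curve of degree 5:
g = (d-1)(d-2)/2 = (5-1)(5-2)/2 = 6
For a non-special divisor D (i.e., h^1(D) = 0), Riemann-Roch gives:
l(D) = deg(D) - g + 1
Since deg(D) = 14 >= 2g - 1 = 11, D is non-special.
l(D) = 14 - 6 + 1 = 9

9


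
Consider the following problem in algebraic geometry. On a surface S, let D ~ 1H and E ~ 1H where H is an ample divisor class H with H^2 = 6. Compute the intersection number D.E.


Using bilinearity of the intersection pairing on a surface S:
(aH).(bH) = ab * (H.H)
We have H^2 = 6.
D.E = (1H).(1H) = 1*1*6
= 1*6
= 6

6


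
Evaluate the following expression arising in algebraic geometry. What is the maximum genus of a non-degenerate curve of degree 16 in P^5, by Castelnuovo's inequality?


Castelnuovo's bound: write d - 1 = m(r-1) + epsilon with 0 <= epsilon < r-1.
d - 1 = 16 - 1 = 15
r - 1 = 5 - 1 = 4
15 = 3*4 + 3, so m = 3, epsilon = 3
pi(d, r) = m(m-1)(r-1)/2 + m*epsilon
= 3*2*4/2 + 3*3
= 24/2 + 9
= 12 + 9 = 21

21


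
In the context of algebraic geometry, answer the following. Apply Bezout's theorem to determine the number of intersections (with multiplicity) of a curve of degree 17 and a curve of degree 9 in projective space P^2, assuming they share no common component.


Bezout's theorem states the intersection count equals the product of degrees.
Intersection count = 17 * 9 = 153

153


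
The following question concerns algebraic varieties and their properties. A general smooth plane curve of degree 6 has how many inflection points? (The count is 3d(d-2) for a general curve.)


For a general smooth plane curve C of degree d, the inflection points are
the intersection of C with its Hessian curve, which has degree 3(d-2).
By Bezout, the total intersection number is d * 3(d-2) = 6 * 12 = 72.
For a general curve every flex is ordinary, so each contributes
multiplicity 1 to C·Hess(C), and the number of distinct inflection
points is 3d(d-2).
Inflection points = 3*6*(6-2) = 3*6*4 = 72

72


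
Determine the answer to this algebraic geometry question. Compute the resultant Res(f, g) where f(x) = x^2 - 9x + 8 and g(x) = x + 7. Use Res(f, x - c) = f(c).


For Res(f, x - c), we evaluate f at x = c.
f(-7) = (-7)^2 - 9*(-7) + 8
= 49 + 63 + 8
= 112 + 8 = 120
Res(f, g) = 120

120


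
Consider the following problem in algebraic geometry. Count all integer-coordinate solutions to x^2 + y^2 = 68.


Systematically check integer values of x where x^2 <= 68.
For each valid x, check if 68 - x^2 is a perfect square.
x=2: 68 - 4 = 64, sqrt = 8 (valid)
x=8: 68 - 64 = 4, sqrt = 2 (valid)
Total integer solutions found: 8

8


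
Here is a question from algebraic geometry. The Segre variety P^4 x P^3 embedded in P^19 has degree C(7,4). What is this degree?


The degree of the Segre variety P^4 x P^3 is C(m+n, m).
= C(7, 4)
= 35

35


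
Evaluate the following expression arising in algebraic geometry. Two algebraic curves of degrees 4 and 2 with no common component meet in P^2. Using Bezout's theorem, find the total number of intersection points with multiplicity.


Bezout's theorem states the intersection count equals the product of degrees.
Intersection count = 4 * 2 = 8

8


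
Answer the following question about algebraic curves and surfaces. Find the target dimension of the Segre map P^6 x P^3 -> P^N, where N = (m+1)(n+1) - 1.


The Segre embedding maps P^m x P^n into P^N via
all products of coordinates from each factor.
N = (m+1)(n+1) - 1
N = (6+1)(3+1) - 1
N = 7*4 - 1
N = 28 - 1 = 27

27


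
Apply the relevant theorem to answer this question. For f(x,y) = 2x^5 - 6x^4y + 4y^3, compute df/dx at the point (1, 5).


df/dx = 5*2*x^4 + 4*(-6)*x^3*y
At (1,5): 5*2*1^4 + 4*(-6)*1^3*5
= 10 - 120
= -110

-110


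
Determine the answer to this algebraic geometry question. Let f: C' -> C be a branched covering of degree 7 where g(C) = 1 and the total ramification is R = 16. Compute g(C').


Riemann-Hurwitz formula: 2g' - 2 = d(2g - 2) + R
Given: d = 7, g = 1, R = 16
2g' - 2 = 7*(2*1 - 2) + 16
2g' - 2 = 7*0 + 16
2g' - 2 = 0 + 16 = 16
2g' = 18
g' = 9

9


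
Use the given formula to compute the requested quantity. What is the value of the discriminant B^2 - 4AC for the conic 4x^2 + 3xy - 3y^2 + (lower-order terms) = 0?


The discriminant of a conic Ax^2 + Bxy + Cy^2 + ... = 0 is B^2 - 4AC.
B^2 = 3^2 = 9
4AC = 4*4*(-3) = -48
Discriminant = 9 + 48 = 57

57


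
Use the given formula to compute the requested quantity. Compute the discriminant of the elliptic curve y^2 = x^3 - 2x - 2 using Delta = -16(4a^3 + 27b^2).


Compute each component:
4a^3 = 4*(-2)^3 = 4*(-8) = -32
27b^2 = 27*(-2)^2 = 27*4 = 108
4a^3 + 27b^2 = -32 + 108 = 76
Delta = -16*76 = -1216

-1216


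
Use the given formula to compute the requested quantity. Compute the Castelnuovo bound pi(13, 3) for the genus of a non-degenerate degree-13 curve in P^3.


Castelnuovo's bound: write d - 1 = m(r-1) + epsilon with 0 <= epsilon < r-1.
d - 1 = 13 - 1 = 12
r - 1 = 3 - 1 = 2
12 = 6*2 + 0, so m = 6, epsilon = 0
pi(d, r) = m(m-1)(r-1)/2 + m*epsilon
= 6*5*2/2 + 6*0
= 60/2 + 0
= 30 + 0 = 30

30


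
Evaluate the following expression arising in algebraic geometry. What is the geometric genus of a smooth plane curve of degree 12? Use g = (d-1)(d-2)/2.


Using the genus formula for smooth plane curves:
g = (d-1)(d-2)/2
g = (12-1)(12-2)/2
g = 11*10/2
g = 110/2 = 55

55


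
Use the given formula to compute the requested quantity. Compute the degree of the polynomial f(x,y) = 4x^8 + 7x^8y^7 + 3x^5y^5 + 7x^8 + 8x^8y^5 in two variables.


Examine each term for its total degree (sum of exponents).
  Term '4x^8' has total degree 8+0 = 8.
  Term '7x^8y^7' has total degree 8+7 = 15.
  Term '3x^5y^5' has total degree 5+5 = 10.
  Term '7x^8' has total degree 8+0 = 8.
  Term '8x^8y^5' has total degree 8+5 = 13.
The maximum total degree among all terms is 15.

15


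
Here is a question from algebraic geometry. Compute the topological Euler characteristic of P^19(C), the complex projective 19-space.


The complex projective space P^19 has one cell in each even real dimension 0, 2, ..., 38.
The cohomology groups are H^{2k}(P^19) = Z for k = 0,...,19, and 0 otherwise.
Euler characteristic = sum of Betti numbers = 1 per even-dimensional cohomology group.
chi(P^19) = 19 + 1 = 20

20


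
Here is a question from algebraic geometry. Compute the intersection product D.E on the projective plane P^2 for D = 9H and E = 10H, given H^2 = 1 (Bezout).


Using bilinearity of the intersection pairing on the projective plane P^2:
(aH).(bH) = ab * (H.H)
We have H^2 = 1 (Bezout).
D.E = (9H).(10H) = 9*10*1
= 90*1
= 90

90


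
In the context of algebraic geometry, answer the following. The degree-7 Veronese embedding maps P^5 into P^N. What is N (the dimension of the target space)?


The Veronese embedding v_d: P^n -> P^N maps each point to all
degree-d monomials in n+1 homogeneous coordinates.
N = C(n+d, d) - 1
N = C(5+7, 7) - 1
N = C(12, 7) - 1
C(12, 7) = 792
N = 792 - 1 = 791

791


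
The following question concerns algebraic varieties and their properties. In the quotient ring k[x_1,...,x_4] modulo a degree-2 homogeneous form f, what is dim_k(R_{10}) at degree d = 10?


For R = k[x_1,...,x_n]/(f) with f homogeneous of degree e:
The Hilbert series is (1 - t^e)/(1 - t)^n.
So h(d) = C(d+n-1, n-1) - C(d-e+n-1, n-1) for d >= e.
With n=4, e=2, d=10:
C(10+4-1, 4-1) = C(13, 3) = 286
C(10-2+4-1, 4-1) = C(11, 3) = 165
h(10) = 286 - 165 = 121

121


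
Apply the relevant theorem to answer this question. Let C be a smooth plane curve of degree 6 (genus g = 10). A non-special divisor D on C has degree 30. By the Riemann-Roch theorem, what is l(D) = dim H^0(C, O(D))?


First, compute the genus of a smooth plane curve of degree 6:
g = (d-1)(d-2)/2 = (6-1)(6-2)/2 = 10
For a non-special divisor D (i.e., h^1(D) = 0), Riemann-Roch gives:
l(D) = deg(D) - g + 1
Since deg(D) = 30 >= 2g - 1 = 19, D is non-special.
l(D) = 30 - 10 + 1 = 21

21


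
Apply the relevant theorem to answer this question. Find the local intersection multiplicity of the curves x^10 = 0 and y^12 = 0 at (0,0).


The intersection multiplicity of V(x^a) and V(y^b) at the origin is:
I(O; V(x^10), V(y^12)) = dim_k(k[x,y]/(x^10, y^12))
A basis for k[x,y]/(x^10, y^12) is the set of monomials x^i * y^j
where 0 <= i < 10 and 0 <= j < 12.
The number of such monomials is 10 * 12 = 120

120


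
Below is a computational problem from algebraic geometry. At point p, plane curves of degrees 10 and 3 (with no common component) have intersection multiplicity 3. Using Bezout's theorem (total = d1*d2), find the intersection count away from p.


By Bezout's theorem, the total intersection number is d1 * d2.
Total = 10 * 3 = 30
Intersection multiplicity at p = 3
Remaining intersections = 30 - 3 = 27

27


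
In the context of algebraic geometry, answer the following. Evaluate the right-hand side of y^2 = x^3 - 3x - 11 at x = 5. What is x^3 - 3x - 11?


Compute x^3 - 3x - 11 at x = 5:
x^3 = 5^3 = 125
(-3)*x = (-3)*5 = -15
Sum: 125 - 15 - 11 = 99

99


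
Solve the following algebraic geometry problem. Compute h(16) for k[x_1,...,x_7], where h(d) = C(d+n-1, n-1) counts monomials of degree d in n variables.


The Hilbert function for the polynomial ring in 7 variables is:
h(d) = C(d+n-1, n-1)
h(16) = C(16+7-1, 7-1) = C(22, 6)
= 22! / (6! * 16!)
= 74613

74613


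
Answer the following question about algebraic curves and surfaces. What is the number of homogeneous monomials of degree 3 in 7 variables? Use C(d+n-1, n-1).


The number of degree-3 monomials in 7 variables is C(d+n-1, n-1).
= C(3+7-1, 7-1) = C(9, 6)
= 84

84


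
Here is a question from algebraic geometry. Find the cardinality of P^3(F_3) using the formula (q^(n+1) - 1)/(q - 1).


P^3(F_3) has (q^(n+1) - 1)/(q - 1) points.
= 3^3 + 3^2 + 3^1 + 3^0
= 27 + 9 + 3 + 1
= 40

40


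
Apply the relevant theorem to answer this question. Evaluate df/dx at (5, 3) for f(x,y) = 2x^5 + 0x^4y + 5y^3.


df/dx = 5*2*x^4 + 4*0*x^3*y
At (5,3): 5*2*5^4 + 4*0*5^3*3
= 6250 + 0
= 6250

6250


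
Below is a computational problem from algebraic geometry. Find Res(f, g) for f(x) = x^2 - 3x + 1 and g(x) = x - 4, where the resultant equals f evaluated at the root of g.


For Res(f, x - c), we evaluate f at x = c.
f(4) = 4^2 - 3*4 + 1
= 16 - 12 + 1
= 4 + 1 = 5
Res(f, g) = 5

5


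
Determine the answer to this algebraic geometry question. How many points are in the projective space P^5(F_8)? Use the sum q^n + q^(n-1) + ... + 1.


P^5(F_8) has (q^(n+1) - 1)/(q - 1) points.
= 8^5 + 8^4 + 8^3 + 8^2 + 8^1 + 8^0
= 32768 + 4096 + 512 + 64 + 8 + 1
= 37449

37449


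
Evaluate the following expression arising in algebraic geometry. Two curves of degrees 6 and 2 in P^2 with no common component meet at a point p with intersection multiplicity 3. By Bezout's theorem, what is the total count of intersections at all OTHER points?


By Bezout's theorem, the total intersection number is d1 * d2.
Total = 6 * 2 = 12
Intersection multiplicity at p = 3
Remaining intersections = 12 - 3 = 9

9


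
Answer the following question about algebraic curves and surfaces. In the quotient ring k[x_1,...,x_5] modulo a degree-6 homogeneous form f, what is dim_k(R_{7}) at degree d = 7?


For R = k[x_1,...,x_n]/(f) with f homogeneous of degree e:
The Hilbert series is (1 - t^e)/(1 - t)^n.
So h(d) = C(d+n-1, n-1) - C(d-e+n-1, n-1) for d >= e.
With n=5, e=6, d=7:
C(7+5-1, 5-1) = C(11, 4) = 330
C(7-6+5-1, 5-1) = C(5, 4) = 5
h(7) = 330 - 5 = 325

325


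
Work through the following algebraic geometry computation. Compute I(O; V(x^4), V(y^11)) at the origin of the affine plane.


The intersection multiplicity of V(x^a) and V(y^b) at the origin is:
I(O; V(x^4), V(y^11)) = dim_k(k[x,y]/(x^4, y^11))
A basis for k[x,y]/(x^4, y^11) is the set of monomials x^i * y^j
where 0 <= i < 4 and 0 <= j < 11.
The number of such monomials is 4 * 11 = 44

44


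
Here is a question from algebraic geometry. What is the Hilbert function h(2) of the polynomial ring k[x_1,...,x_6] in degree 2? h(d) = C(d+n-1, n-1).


The Hilbert function for the polynomial ring in 6 variables is:
h(d) = C(d+n-1, n-1)
h(2) = C(2+6-1, 6-1) = C(7, 5)
= 7! / (5! * 2!)
= 21

21


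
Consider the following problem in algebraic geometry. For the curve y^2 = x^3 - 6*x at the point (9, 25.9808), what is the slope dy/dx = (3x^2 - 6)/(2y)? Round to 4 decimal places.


Using implicit differentiation of y^2 = x^3 - 6*x:
2y * dy/dx = 3x^2 - 6
dy/dx = (3x^2 - 6)/(2y)
Numerator: 3*9^2 - 6 = 237
Denominator: 2*25.9808 = 51.9616
dy/dx = 237/51.9616 = 4.5611

4.5611


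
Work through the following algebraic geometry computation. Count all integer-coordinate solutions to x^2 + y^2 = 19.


Systematically check integer values of x where x^2 <= 19.
For each valid x, check if 19 - x^2 is a perfect square.
Total integer solutions found: 0

0


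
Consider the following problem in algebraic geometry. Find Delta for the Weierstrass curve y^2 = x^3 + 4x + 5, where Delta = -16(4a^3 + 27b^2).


Compute each component:
4a^3 = 4*4^3 = 4*64 = 256
27b^2 = 27*5^2 = 27*25 = 675
4a^3 + 27b^2 = 256 + 675 = 931
Delta = -16*931 = -14896

-14896


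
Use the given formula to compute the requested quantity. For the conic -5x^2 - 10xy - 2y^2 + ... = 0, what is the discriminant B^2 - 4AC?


The discriminant of a conic Ax^2 + Bxy + Cy^2 + ... = 0 is B^2 - 4AC.
B^2 = (-10)^2 = 100
4AC = 4*(-5)*(-2) = 40
Discriminant = 100 - 40 = 60

60


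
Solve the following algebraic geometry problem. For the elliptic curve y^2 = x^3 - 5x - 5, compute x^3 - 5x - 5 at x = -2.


Compute x^3 - 5x - 5 at x = -2:
x^3 = (-2)^3 = -8
(-5)*x = (-5)*(-2) = 10
Sum: -8 + 10 - 5 = -3

-3


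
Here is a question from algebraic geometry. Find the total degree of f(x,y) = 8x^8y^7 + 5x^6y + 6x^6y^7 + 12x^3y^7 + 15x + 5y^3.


Examine each term for its total degree (sum of exponents).
  Term '8x^8y^7' has total degree 8+7 = 15.
  Term '5x^6y' has total degree 6+1 = 7.
  Term '6x^6y^7' has total degree 6+7 = 13.
  Term '12x^3y^7' has total degree 3+7 = 10.
  Term '15x' has total degree 1+0 = 1.
  Term '5y^3' has total degree 0+3 = 3.
The maximum total degree among all terms is 15.

15


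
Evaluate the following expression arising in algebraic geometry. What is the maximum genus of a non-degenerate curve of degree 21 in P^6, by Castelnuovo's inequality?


Castelnuovo's bound: write d - 1 = m(r-1) + epsilon with 0 <= epsilon < r-1.
d - 1 = 21 - 1 = 20
r - 1 = 6 - 1 = 5
20 = 4*5 + 0, so m = 4, epsilon = 0
pi(d, r) = m(m-1)(r-1)/2 + m*epsilon
= 4*3*5/2 + 4*0
= 60/2 + 0
= 30 + 0 = 30

30


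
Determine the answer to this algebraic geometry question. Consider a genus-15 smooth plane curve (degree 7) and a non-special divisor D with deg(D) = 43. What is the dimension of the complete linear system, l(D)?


First, compute the genus of a smooth plane curve of degree 7:
g = (d-1)(d-2)/2 = (7-1)(7-2)/2 = 15
For a non-special divisor D (i.e., h^1(D) = 0), Riemann-Roch gives:
l(D) = deg(D) - g + 1
Since deg(D) = 43 >= 2g - 1 = 29, D is non-special.
l(D) = 43 - 15 + 1 = 29

29


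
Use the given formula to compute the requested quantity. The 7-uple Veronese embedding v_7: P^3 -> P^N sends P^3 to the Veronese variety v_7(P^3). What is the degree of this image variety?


The Veronese variety v_7(P^3) has degree d^r.
d^r = 7^3 = 343

343


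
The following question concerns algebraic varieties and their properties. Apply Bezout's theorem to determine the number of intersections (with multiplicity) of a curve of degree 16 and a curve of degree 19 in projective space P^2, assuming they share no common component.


Bezout's theorem states the intersection count equals the product of degrees.
Intersection count = 16 * 19 = 304

304


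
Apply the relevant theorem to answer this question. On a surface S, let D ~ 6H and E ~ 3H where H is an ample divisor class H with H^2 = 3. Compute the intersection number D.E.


Using bilinearity of the intersection pairing on a surface S:
(aH).(bH) = ab * (H.H)
We have H^2 = 3.
D.E = (6H).(3H) = 6*3*3
= 18*3
= 54

54


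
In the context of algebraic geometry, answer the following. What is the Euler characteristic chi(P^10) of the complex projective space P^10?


The complex projective space P^10 has one cell in each even real dimension 0, 2, ..., 20.
The cohomology groups are H^{2k}(P^10) = Z for k = 0,...,10, and 0 otherwise.
Euler characteristic = sum of Betti numbers = 1 per even-dimensional cohomology group.
chi(P^10) = 10 + 1 = 11

11


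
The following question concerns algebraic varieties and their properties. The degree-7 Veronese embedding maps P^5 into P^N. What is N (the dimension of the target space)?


The Veronese embedding v_d: P^n -> P^N maps each point to all
degree-d monomials in n+1 homogeneous coordinates.
N = C(n+d, d) - 1
N = C(5+7, 7) - 1
N = C(12, 7) - 1
C(12, 7) = 792
N = 792 - 1 = 791

791


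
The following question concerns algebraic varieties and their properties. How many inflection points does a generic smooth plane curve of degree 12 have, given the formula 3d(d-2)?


For a general smooth plane curve C of degree d, the inflection points are
the intersection of C with its Hessian curve, which has degree 3(d-2).
By Bezout, the total intersection number is d * 3(d-2) = 12 * 30 = 360.
For a general curve every flex is ordinary, so each contributes
multiplicity 1 to C·Hess(C), and the number of distinct inflection
points is 3d(d-2).
Inflection points = 3*12*(12-2) = 3*12*10 = 360

360


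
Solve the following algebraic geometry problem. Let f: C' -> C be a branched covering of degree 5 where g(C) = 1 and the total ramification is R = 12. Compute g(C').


Riemann-Hurwitz formula: 2g' - 2 = d(2g - 2) + R
Given: d = 5, g = 1, R = 12
2g' - 2 = 5*(2*1 - 2) + 12
2g' - 2 = 5*0 + 12
2g' - 2 = 0 + 12 = 12
2g' = 14
g' = 7

7


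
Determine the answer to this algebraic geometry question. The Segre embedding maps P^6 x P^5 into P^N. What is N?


The Segre embedding maps P^m x P^n into P^N via
all products of coordinates from each factor.
N = (m+1)(n+1) - 1
N = (6+1)(5+1) - 1
N = 7*6 - 1
N = 42 - 1 = 41

41


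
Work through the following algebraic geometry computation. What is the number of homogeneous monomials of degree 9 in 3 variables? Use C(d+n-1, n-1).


The number of degree-9 monomials in 3 variables is C(d+n-1, n-1).
= C(9+3-1, 3-1) = C(11, 2)
= 55

55


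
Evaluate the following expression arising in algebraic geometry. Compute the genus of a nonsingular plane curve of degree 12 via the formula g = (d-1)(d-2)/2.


Using the genus formula for smooth plane curves:
g = (d-1)(d-2)/2
g = (12-1)(12-2)/2
g = 11*10/2
g = 110/2 = 55

55


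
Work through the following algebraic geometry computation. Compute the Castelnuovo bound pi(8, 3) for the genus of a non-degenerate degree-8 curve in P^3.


Castelnuovo's bound: write d - 1 = m(r-1) + epsilon with 0 <= epsilon < r-1.
d - 1 = 8 - 1 = 7
r - 1 = 3 - 1 = 2
7 = 3*2 + 1, so m = 3, epsilon = 1
pi(d, r) = m(m-1)(r-1)/2 + m*epsilon
= 3*2*2/2 + 3*1
= 12/2 + 3
= 6 + 3 = 9

9


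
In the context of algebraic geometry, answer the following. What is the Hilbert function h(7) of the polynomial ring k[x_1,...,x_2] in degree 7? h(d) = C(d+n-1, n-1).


The Hilbert function for the polynomial ring in 2 variables is:
h(d) = C(d+n-1, n-1)
h(7) = C(7+2-1, 2-1) = C(8, 1)
= 8! / (1! * 7!)
= 8

8


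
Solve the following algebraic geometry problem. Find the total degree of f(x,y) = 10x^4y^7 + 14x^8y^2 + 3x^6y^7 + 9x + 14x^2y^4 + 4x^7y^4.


Examine each term for its total degree (sum of exponents).
  Term '10x^4y^7' has total degree 4+7 = 11.
  Term '14x^8y^2' has total degree 8+2 = 10.
  Term '3x^6y^7' has total degree 6+7 = 13.
  Term '9x' has total degree 1+0 = 1.
  Term '14x^2y^4' has total degree 2+4 = 6.
  Term '4x^7y^4' has total degree 7+4 = 11.
The maximum total degree among all terms is 13.

13


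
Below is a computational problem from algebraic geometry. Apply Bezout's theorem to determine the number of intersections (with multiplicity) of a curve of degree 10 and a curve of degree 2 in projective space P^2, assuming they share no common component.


Bezout's theorem states the intersection count equals the product of degrees.
Intersection count = 10 * 2 = 20

20


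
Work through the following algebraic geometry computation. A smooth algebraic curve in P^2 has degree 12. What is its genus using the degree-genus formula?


Using the genus formula for smooth plane curves:
g = (d-1)(d-2)/2
g = (12-1)(12-2)/2
g = 11*10/2
g = 110/2 = 55

55


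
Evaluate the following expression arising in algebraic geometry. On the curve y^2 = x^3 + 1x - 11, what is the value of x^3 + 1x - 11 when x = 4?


Compute x^3 + 1x - 11 at x = 4:
x^3 = 4^3 = 64
1*x = 1*4 = 4
Sum: 64 + 4 - 11 = 57

57


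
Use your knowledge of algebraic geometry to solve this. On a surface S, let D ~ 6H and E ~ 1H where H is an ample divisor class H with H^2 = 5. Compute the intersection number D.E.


Using bilinearity of the intersection pairing on a surface S:
(aH).(bH) = ab * (H.H)
We have H^2 = 5.
D.E = (6H).(1H) = 6*1*5
= 6*5
= 30

30


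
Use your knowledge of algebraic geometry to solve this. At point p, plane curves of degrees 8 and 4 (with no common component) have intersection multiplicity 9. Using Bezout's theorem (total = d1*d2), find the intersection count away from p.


By Bezout's theorem, the total intersection number is d1 * d2.
Total = 8 * 4 = 32
Intersection multiplicity at p = 9
Remaining intersections = 32 - 9 = 23

23


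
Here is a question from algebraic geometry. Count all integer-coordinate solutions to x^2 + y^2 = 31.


Systematically check integer values of x where x^2 <= 31.
For each valid x, check if 31 - x^2 is a perfect square.
Total integer solutions found: 0

0


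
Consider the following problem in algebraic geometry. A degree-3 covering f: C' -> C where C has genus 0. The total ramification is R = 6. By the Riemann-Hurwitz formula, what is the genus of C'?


Riemann-Hurwitz formula: 2g' - 2 = d(2g - 2) + R
Given: d = 3, g = 0, R = 6
2g' - 2 = 3*(2*0 - 2) + 6
2g' - 2 = 3*(-2) + 6
2g' - 2 = -6 + 6 = 0
2g' = 2
g' = 1

1


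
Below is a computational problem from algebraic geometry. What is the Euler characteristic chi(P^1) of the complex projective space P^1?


The complex projective space P^1 has one cell in each even real dimension 0, 2, ..., 2.
The cohomology groups are H^{2k}(P^1) = Z for k = 0,...,1, and 0 otherwise.
Euler characteristic = sum of Betti numbers = 1 per even-dimensional cohomology group.
chi(P^1) = 1 + 1 = 2

2


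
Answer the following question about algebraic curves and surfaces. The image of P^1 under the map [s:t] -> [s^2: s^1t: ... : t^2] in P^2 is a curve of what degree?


The rational normal curve in P^2 is the image of P^1 under the 2-uple Veronese.
A general hyperplane in P^2 pulls back to a degree-2 form on P^1, which has 2 zeros,
so the curve meets a general hyperplane in 2 points. Degree = 2.

2


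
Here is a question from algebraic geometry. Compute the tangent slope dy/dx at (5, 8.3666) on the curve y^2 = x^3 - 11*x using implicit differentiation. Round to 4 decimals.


Using implicit differentiation of y^2 = x^3 - 11*x:
2y * dy/dx = 3x^2 - 11
dy/dx = (3x^2 - 11)/(2y)
Numerator: 3*5^2 - 11 = 64
Denominator: 2*8.3666 = 16.7332
dy/dx = 64/16.7332 = 3.8247

3.8247


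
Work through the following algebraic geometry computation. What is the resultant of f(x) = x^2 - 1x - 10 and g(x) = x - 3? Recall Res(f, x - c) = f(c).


For Res(f, x - c), we evaluate f at x = c.
f(3) = 3^2 - 1*3 - 10
= 9 - 3 - 10
= 6 - 10 = -4
Res(f, g) = -4

-4


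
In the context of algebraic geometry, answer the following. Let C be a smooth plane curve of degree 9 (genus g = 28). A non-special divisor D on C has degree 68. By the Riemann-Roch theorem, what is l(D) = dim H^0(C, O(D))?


First, compute the genus of a smooth plane curve of degree 9:
g = (d-1)(d-2)/2 = (9-1)(9-2)/2 = 28
For a non-special divisor D (i.e., h^1(D) = 0), Riemann-Roch gives:
l(D) = deg(D) - g + 1
Since deg(D) = 68 >= 2g - 1 = 55, D is non-special.
l(D) = 68 - 28 + 1 = 41

41


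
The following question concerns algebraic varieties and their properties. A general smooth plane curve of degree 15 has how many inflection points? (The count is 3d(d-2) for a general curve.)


For a general smooth plane curve C of degree d, the inflection points are
the intersection of C with its Hessian curve, which has degree 3(d-2).
By Bezout, the total intersection number is d * 3(d-2) = 15 * 39 = 585.
For a general curve every flex is ordinary, so each contributes
multiplicity 1 to C·Hess(C), and the number of distinct inflection
points is 3d(d-2).
Inflection points = 3*15*(15-2) = 3*15*13 = 585

585


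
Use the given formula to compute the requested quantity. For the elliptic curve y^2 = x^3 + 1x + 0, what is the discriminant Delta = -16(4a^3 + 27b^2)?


Compute each component:
4a^3 = 4*1^3 = 4*1 = 4
27b^2 = 27*0^2 = 27*0 = 0
4a^3 + 27b^2 = 4 + 0 = 4
Delta = -16*4 = -64

-64


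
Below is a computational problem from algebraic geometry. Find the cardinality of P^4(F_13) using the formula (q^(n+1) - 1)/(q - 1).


P^4(F_13) has (q^(n+1) - 1)/(q - 1) points.
= 13^4 + 13^3 + 13^2 + 13^1 + 13^0
= 28561 + 2197 + 169 + 13 + 1
= 30941

30941


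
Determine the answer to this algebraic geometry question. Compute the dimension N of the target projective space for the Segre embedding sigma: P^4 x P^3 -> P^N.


The Segre embedding maps P^m x P^n into P^N via
all products of coordinates from each factor.
N = (m+1)(n+1) - 1
N = (4+1)(3+1) - 1
N = 5*4 - 1
N = 20 - 1 = 19

19


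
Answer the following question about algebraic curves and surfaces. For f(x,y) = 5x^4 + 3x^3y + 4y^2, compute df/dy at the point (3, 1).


df/dy = 3*x^3 + 2*4*y^1
At (3,1): 3*3^3 + 2*4*1^1
= 81 + 8
= 89

89


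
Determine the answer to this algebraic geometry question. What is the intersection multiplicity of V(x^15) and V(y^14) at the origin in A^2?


The intersection multiplicity of V(x^a) and V(y^b) at the origin is:
I(O; V(x^15), V(y^14)) = dim_k(k[x,y]/(x^15, y^14))
A basis for k[x,y]/(x^15, y^14) is the set of monomials x^i * y^j
where 0 <= i < 15 and 0 <= j < 14.
The number of such monomials is 15 * 14 = 210

210


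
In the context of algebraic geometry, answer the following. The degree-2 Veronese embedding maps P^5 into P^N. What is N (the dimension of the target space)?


The Veronese embedding v_d: P^n -> P^N maps each point to all
degree-d monomials in n+1 homogeneous coordinates.
N = C(n+d, d) - 1
N = C(5+2, 2) - 1
N = C(7, 2) - 1
C(7, 2) = 21
N = 21 - 1 = 20

20


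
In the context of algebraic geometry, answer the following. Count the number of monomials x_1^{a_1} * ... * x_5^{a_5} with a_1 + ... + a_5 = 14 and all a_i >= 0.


The number of degree-14 monomials in 5 variables is C(d+n-1, n-1).
= C(14+5-1, 5-1) = C(18, 4)
= 3060

3060


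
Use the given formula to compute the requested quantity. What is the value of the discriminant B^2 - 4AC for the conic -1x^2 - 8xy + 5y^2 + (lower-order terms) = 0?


The discriminant of a conic Ax^2 + Bxy + Cy^2 + ... = 0 is B^2 - 4AC.
B^2 = (-8)^2 = 64
4AC = 4*(-1)*5 = -20
Discriminant = 64 + 20 = 84

84


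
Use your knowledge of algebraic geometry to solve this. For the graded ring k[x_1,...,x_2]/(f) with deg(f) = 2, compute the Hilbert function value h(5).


For R = k[x_1,...,x_n]/(f) with f homogeneous of degree e:
The Hilbert series is (1 - t^e)/(1 - t)^n.
So h(d) = C(d+n-1, n-1) - C(d-e+n-1, n-1) for d >= e.
With n=2, e=2, d=5:
C(5+2-1, 2-1) = C(6, 1) = 6
C(5-2+2-1, 2-1) = C(4, 1) = 4
h(5) = 6 - 4 = 2

2


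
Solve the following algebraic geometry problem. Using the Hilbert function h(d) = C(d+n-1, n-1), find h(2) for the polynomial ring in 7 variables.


The Hilbert function for the polynomial ring in 7 variables is:
h(d) = C(d+n-1, n-1)
h(2) = C(2+7-1, 7-1) = C(8, 6)
= 8! / (6! * 2!)
= 28

28


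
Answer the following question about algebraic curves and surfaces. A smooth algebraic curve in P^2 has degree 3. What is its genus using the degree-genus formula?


Using the genus formula for smooth plane curves:
g = (d-1)(d-2)/2
g = (3-1)(3-2)/2
g = 2*1/2
g = 2/2 = 1

1


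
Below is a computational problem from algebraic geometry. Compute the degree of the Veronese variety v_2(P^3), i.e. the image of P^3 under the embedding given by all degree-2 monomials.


The Veronese variety v_2(P^3) has degree d^r.
d^r = 2^3 = 8

8


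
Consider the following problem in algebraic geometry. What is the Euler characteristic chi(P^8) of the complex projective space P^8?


The complex projective space P^8 has one cell in each even real dimension 0, 2, ..., 16.
The cohomology groups are H^{2k}(P^8) = Z for k = 0,...,8, and 0 otherwise.
Euler characteristic = sum of Betti numbers = 1 per even-dimensional cohomology group.
chi(P^8) = 8 + 1 = 9

9


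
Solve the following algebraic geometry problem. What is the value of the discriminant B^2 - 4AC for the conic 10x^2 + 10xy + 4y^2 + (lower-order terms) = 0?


The discriminant of a conic Ax^2 + Bxy + Cy^2 + ... = 0 is B^2 - 4AC.
B^2 = 10^2 = 100
4AC = 4*10*4 = 160
Discriminant = 100 - 160 = -60

-60


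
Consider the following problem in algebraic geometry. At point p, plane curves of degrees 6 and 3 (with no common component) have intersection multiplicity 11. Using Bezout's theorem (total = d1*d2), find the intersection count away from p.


By Bezout's theorem, the total intersection number is d1 * d2.
Total = 6 * 3 = 18
Intersection multiplicity at p = 11
Remaining intersections = 18 - 11 = 7

7


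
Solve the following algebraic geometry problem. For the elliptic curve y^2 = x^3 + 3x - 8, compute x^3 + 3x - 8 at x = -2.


Compute x^3 + 3x - 8 at x = -2:
x^3 = (-2)^3 = -8
3*x = 3*(-2) = -6
Sum: -8 - 6 - 8 = -22

-22


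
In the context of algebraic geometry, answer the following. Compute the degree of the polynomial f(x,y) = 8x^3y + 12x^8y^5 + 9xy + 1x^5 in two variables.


Examine each term for its total degree (sum of exponents).
  Term '8x^3y' has total degree 3+1 = 4.
  Term '12x^8y^5' has total degree 8+5 = 13.
  Term '9xy' has total degree 1+1 = 2.
  Term '1x^5' has total degree 5+0 = 5.
The maximum total degree among all terms is 13.

13


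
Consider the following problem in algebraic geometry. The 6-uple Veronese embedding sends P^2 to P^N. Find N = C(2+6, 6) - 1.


The Veronese embedding v_d: P^n -> P^N maps each point to all
degree-d monomials in n+1 homogeneous coordinates.
N = C(n+d, d) - 1
N = C(2+6, 6) - 1
N = C(8, 6) - 1
C(8, 6) = 28
N = 28 - 1 = 27

27


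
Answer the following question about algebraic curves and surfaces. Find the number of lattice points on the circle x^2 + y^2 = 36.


Systematically check integer values of x where x^2 <= 36.
For each valid x, check if 36 - x^2 is a perfect square.
x=0: 36 - 0 = 36, sqrt = 6 (valid)
x=6: 36 - 36 = 0, sqrt = 0 (valid)
Total integer solutions found: 4

4


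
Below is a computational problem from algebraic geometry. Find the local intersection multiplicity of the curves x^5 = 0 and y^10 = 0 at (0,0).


The intersection multiplicity of V(x^a) and V(y^b) at the origin is:
I(O; V(x^5), V(y^10)) = dim_k(k[x,y]/(x^5, y^10))
A basis for k[x,y]/(x^5, y^10) is the set of monomials x^i * y^j
where 0 <= i < 5 and 0 <= j < 10.
The number of such monomials is 5 * 10 = 50

50


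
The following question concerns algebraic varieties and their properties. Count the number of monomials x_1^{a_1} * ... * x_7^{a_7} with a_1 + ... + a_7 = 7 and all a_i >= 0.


The number of degree-7 monomials in 7 variables is C(d+n-1, n-1).
= C(7+7-1, 7-1) = C(13, 6)
= 1716

1716


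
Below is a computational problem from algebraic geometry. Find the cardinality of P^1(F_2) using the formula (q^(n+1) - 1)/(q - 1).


P^1(F_2) has (q^(n+1) - 1)/(q - 1) points.
= 2^1 + 2^0
= 2 + 1
= 3

3


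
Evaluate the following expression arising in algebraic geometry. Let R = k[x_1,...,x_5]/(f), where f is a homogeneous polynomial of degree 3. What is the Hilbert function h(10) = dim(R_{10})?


For R = k[x_1,...,x_n]/(f) with f homogeneous of degree e:
The Hilbert series is (1 - t^e)/(1 - t)^n.
So h(d) = C(d+n-1, n-1) - C(d-e+n-1, n-1) for d >= e.
With n=5, e=3, d=10:
C(10+5-1, 5-1) = C(14, 4) = 1001
C(10-3+5-1, 5-1) = C(11, 4) = 330
h(10) = 1001 - 330 = 671

671


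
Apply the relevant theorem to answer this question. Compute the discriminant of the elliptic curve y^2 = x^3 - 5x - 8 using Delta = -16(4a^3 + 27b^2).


Compute each component:
4a^3 = 4*(-5)^3 = 4*(-125) = -500
27b^2 = 27*(-8)^2 = 27*64 = 1728
4a^3 + 27b^2 = -500 + 1728 = 1228
Delta = -16*1228 = -19648

-19648


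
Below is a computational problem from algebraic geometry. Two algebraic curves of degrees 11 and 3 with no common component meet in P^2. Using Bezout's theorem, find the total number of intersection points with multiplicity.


Bezout's theorem states the intersection count equals the product of degrees.
Intersection count = 11 * 3 = 33

33


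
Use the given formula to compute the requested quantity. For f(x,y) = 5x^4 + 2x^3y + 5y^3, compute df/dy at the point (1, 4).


df/dy = 2*x^3 + 3*5*y^2
At (1,4): 2*1^3 + 3*5*4^2
= 2 + 240
= 242

242


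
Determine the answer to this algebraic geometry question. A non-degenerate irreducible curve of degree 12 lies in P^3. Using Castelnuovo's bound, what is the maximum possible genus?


Castelnuovo's bound: write d - 1 = m(r-1) + epsilon with 0 <= epsilon < r-1.
d - 1 = 12 - 1 = 11
r - 1 = 3 - 1 = 2
11 = 5*2 + 1, so m = 5, epsilon = 1
pi(d, r) = m(m-1)(r-1)/2 + m*epsilon
= 5*4*2/2 + 5*1
= 40/2 + 5
= 20 + 5 = 25

25


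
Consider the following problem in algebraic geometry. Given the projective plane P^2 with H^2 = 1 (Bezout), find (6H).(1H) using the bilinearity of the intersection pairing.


Using bilinearity of the intersection pairing on the projective plane P^2:
(aH).(bH) = ab * (H.H)
We have H^2 = 1 (Bezout).
D.E = (6H).(1H) = 6*1*1
= 6*1
= 6

6


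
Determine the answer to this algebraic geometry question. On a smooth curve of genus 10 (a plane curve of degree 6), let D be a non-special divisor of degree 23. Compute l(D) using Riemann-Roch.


First, compute the genus of a smooth plane curve of degree 6:
g = (d-1)(d-2)/2 = (6-1)(6-2)/2 = 10
For a non-special divisor D (i.e., h^1(D) = 0), Riemann-Roch gives:
l(D) = deg(D) - g + 1
Since deg(D) = 23 >= 2g - 1 = 19, D is non-special.
l(D) = 23 - 10 + 1 = 14

14
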